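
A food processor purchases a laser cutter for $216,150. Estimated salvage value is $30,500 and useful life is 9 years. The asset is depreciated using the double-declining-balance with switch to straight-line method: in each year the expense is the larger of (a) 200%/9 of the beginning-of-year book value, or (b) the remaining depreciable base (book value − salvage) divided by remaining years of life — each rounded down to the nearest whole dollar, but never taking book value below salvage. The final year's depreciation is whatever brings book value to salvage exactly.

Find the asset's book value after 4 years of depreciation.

Depreciable base = $216,150 − $30,500 = $185,650.
Year 1: DB = ⌊$216,150 × 200%/9⌋ = $48,033; SL = ⌊$185,650/9⌋ = $20,627 → take DB $48,033. Book value $168,117.
Year 2: DB = ⌊$168,117 × 200%/9⌋ = $37,359; SL = ⌊$137,617/8⌋ = $17,202 → take DB $37,359. Book value $130,758.
Year 3: DB = ⌊$130,758 × 200%/9⌋ = $29,057; SL = ⌊$100,258/7⌋ = $14,322 → take DB $29,057. Book value $101,701.
Year 4: DB = ⌊$101,701 × 200%/9⌋ = $22,600; SL = ⌊$71,201/6⌋ = $11,866 → take DB $22,600. Book value $79,101.

$79,101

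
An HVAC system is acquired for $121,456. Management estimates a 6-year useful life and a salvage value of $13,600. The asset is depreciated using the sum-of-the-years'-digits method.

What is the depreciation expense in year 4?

$15,408

Depreciable base = $121,456 − $13,600 = $107,856.
Sum of the years' digits = 6+5+4+3+2+1 = 21.
Year 1: $107,856 × 6/21 = $30,816. Book value $90,640.
Year 2: $107,856 × 5/21 = $25,680. Book value $64,960.
Year 3: $107,856 × 4/21 = $20,544. Book value $44,416.
Year 4: $107,856 × 3/21 = $15,408. Book value $29,008.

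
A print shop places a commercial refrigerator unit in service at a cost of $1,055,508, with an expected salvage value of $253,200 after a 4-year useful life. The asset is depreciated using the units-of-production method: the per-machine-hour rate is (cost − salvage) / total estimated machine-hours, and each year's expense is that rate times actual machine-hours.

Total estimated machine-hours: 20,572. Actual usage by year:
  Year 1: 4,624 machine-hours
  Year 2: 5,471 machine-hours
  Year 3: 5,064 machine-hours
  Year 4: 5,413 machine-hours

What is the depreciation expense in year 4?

$211,107

Depreciable base = $1,055,508 − $253,200 = $802,308.
Rate = $802,308 / 20,572 machine-hours = $39 per machine-hour.
Year 1: 4,624 × $39 = $180,336. Book value $875,172.
Year 2: 5,471 × $39 = $213,369. Book value $661,803.
Year 3: 5,064 × $39 = $197,496. Book value $464,307.
Year 4: 5,413 × $39 = $211,107. Book value $253,200.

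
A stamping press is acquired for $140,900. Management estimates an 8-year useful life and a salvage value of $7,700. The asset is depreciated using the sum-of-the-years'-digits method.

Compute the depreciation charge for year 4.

$18,500

Depreciable base = $140,900 − $7,700 = $133,200.
Sum of the years' digits = 8+7+6+5+4+3+2+1 = 36.
Year 1: $133,200 × 8/36 = $29,600. Book value $111,300.
Year 2: $133,200 × 7/36 = $25,900. Book value $85,400.
Year 3: $133,200 × 6/36 = $22,200. Book value $63,200.
Year 4: $133,200 × 5/36 = $18,500. Book value $44,700.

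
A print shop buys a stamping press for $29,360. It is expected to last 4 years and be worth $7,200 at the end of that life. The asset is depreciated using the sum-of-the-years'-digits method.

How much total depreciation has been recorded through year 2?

$15,512

Depreciable base = $29,360 − $7,200 = $22,160.
Sum of the years' digits = 4+3+2+1 = 10.
Year 1: $22,160 × 4/10 = $8,864. Book value $20,496.
Year 2: $22,160 × 3/10 = $6,648. Book value $13,848.
Accumulated through year 2 = $29,360 − $13,848 = $15,512.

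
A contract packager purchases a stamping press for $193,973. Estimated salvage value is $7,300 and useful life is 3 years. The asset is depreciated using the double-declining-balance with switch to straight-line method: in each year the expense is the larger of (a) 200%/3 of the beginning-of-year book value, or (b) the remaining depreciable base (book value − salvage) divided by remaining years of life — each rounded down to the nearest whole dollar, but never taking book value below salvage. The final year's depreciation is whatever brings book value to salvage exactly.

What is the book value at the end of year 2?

Depreciable base = $193,973 − $7,300 = $186,673.
Year 1: DB = ⌊$193,973 × 200%/3⌋ = $129,315; SL = ⌊$186,673/3⌋ = $62,224 → take DB $129,315. Book value $64,658.
Year 2: DB = ⌊$64,658 × 200%/3⌋ = $43,105; SL = ⌊$57,358/2⌋ = $28,679 → take DB $43,105. Book value $21,553.

$21,553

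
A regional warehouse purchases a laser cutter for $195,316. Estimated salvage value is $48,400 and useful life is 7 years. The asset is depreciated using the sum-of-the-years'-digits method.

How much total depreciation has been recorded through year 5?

$131,175

Depreciable base = $195,316 − $48,400 = $146,916.
Sum of the years' digits = 7+6+5+4+3+2+1 = 28.
Year 1: $146,916 × 7/28 = $36,729. Book value $158,587.
Year 2: $146,916 × 6/28 = $31,482. Book value $127,105.
Year 3: $146,916 × 5/28 = $26,235. Book value $100,870.
Year 4: $146,916 × 4/28 = $20,988. Book value $79,882.
Year 5: $146,916 × 3/28 = $15,741. Book value $64,141.
Accumulated through year 5 = $195,316 − $64,141 = $131,175.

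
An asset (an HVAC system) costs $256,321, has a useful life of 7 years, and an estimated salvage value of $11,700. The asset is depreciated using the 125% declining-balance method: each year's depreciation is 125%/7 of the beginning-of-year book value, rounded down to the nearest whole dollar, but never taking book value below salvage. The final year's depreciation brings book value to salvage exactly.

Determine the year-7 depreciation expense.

Depreciable base = $256,321 − $11,700 = $244,621.
Year 1: ⌊$256,321 × 125%/7⌋ = $45,771. Book value $210,550.
Year 2: ⌊$210,550 × 125%/7⌋ = $37,598. Book value $172,952.
Year 3: ⌊$172,952 × 125%/7⌋ = $30,884. Book value $142,068.
Year 4: ⌊$142,068 × 125%/7⌋ = $25,369. Book value $116,699.
Year 5: ⌊$116,699 × 125%/7⌋ = $20,839. Book value $95,860.
Year 6: ⌊$95,860 × 125%/7⌋ = $17,117. Book value $78,743.
Year 7 (final): $78,743 − $11,700 = $67,043. Book value $11,700.

$67,043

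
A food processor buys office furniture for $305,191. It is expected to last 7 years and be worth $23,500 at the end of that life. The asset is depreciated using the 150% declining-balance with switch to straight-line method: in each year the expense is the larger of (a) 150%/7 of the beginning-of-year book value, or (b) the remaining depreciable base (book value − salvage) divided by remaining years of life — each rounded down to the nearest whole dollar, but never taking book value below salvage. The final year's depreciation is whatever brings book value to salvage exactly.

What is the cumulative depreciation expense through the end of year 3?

Depreciable base = $305,191 − $23,500 = $281,691.
Year 1: DB = ⌊$305,191 × 150%/7⌋ = $65,398; SL = ⌊$281,691/7⌋ = $40,241 → take DB $65,398. Book value $239,793.
Year 2: DB = ⌊$239,793 × 150%/7⌋ = $51,384; SL = ⌊$216,293/6⌋ = $36,048 → take DB $51,384. Book value $188,409.
Year 3: DB = ⌊$188,409 × 150%/7⌋ = $40,373; SL = ⌊$164,909/5⌋ = $32,981 → take DB $40,373. Book value $148,036.
Accumulated through year 3 = $305,191 − $148,036 = $157,155.

$157,155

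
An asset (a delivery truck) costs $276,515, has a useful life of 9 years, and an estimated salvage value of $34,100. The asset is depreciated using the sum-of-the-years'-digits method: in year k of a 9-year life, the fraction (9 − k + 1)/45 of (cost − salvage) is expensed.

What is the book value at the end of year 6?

$66,422

Depreciable base = $276,515 − $34,100 = $242,415.
Sum of the years' digits = 9+8+7+6+5+4+3+2+1 = 45.
Year 1: $242,415 × 9/45 = $48,483. Book value $228,032.
Year 2: $242,415 × 8/45 = $43,096. Book value $184,936.
Year 3: $242,415 × 7/45 = $37,709. Book value $147,227.
Year 4: $242,415 × 6/45 = $32,322. Book value $114,905.
Year 5: $242,415 × 5/45 = $26,935. Book value $87,970.
Year 6: $242,415 × 4/45 = $21,548. Book value $66,422.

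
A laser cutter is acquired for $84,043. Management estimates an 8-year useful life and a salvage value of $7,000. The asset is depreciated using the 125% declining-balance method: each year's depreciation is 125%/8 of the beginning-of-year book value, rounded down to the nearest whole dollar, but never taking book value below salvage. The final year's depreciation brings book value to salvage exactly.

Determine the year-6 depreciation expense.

Depreciable base = $84,043 − $7,000 = $77,043.
Year 1: ⌊$84,043 × 125%/8⌋ = $13,131. Book value $70,912.
Year 2: ⌊$70,912 × 125%/8⌋ = $11,080. Book value $59,832.
Year 3: ⌊$59,832 × 125%/8⌋ = $9,348. Book value $50,484.
Year 4: ⌊$50,484 × 125%/8⌋ = $7,888. Book value $42,596.
Year 5: ⌊$42,596 × 125%/8⌋ = $6,655. Book value $35,941.
Year 6: ⌊$35,941 × 125%/8⌋ = $5,615. Book value $30,326.

$5,615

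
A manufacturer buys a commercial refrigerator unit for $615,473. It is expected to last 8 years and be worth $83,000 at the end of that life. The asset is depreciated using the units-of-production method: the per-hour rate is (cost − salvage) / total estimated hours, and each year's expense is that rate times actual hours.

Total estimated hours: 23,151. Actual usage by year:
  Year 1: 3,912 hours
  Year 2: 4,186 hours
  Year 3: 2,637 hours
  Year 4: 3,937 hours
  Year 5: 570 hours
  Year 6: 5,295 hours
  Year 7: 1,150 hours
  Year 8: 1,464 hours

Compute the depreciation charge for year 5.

Depreciable base = $615,473 − $83,000 = $532,473.
Rate = $532,473 / 23,151 hours = $23 per hour.
Year 1: 3,912 × $23 = $89,976. Book value $525,497.
Year 2: 4,186 × $23 = $96,278. Book value $429,219.
Year 3: 2,637 × $23 = $60,651. Book value $368,568.
Year 4: 3,937 × $23 = $90,551. Book value $278,017.
Year 5: 570 × $23 = $13,110. Book value $264,907.

$13,110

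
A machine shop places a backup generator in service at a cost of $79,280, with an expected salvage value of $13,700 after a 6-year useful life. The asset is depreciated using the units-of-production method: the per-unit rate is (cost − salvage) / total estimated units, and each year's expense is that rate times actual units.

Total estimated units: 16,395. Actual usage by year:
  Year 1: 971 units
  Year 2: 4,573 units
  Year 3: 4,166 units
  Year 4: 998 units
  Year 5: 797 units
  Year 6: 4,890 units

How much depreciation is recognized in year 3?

Depreciable base = $79,280 − $13,700 = $65,580.
Rate = $65,580 / 16,395 units = $4 per unit.
Year 1: 971 × $4 = $3,884. Book value $75,396.
Year 2: 4,573 × $4 = $18,292. Book value $57,104.
Year 3: 4,166 × $4 = $16,664. Book value $40,440.

$16,664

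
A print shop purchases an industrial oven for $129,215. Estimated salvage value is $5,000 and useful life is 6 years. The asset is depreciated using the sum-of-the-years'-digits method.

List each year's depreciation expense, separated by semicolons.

Depreciable base = $129,215 − $5,000 = $124,215.
Sum of the years' digits = 6+5+4+3+2+1 = 21.
Year 1: $124,215 × 6/21 = $35,490. Book value $93,725.
Year 2: $124,215 × 5/21 = $29,575. Book value $64,150.
Year 3: $124,215 × 4/21 = $23,660. Book value $40,490.
Year 4: $124,215 × 3/21 = $17,745. Book value $22,745.
Year 5: $124,215 × 2/21 = $11,830. Book value $10,915.
Year 6: $124,215 × 1/21 = $5,915. Book value $5,000.

$35,490; $29,575; $23,660; $17,745; $11,830; $5,915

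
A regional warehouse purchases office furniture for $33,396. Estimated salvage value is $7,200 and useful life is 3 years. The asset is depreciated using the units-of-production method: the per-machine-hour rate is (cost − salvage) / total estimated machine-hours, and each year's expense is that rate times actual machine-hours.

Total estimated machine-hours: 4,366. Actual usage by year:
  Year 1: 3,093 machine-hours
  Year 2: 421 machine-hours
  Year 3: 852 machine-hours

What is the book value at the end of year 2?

$12,312

Depreciable base = $33,396 − $7,200 = $26,196.
Rate = $26,196 / 4,366 machine-hours = $6 per machine-hour.
Year 1: 3,093 × $6 = $18,558. Book value $14,838.
Year 2: 421 × $6 = $2,526. Book value $12,312.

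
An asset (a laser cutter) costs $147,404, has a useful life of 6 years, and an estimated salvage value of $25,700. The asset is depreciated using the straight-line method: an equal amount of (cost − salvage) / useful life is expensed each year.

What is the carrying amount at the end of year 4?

Depreciable base = $147,404 − $25,700 = $121,704.
Annual expense = $121,704 / 6 = $20,284.
End of year 1: book value $127,120.
End of year 2: book value $106,836.
End of year 3: book value $86,552.
End of year 4: book value $66,268.

$66,268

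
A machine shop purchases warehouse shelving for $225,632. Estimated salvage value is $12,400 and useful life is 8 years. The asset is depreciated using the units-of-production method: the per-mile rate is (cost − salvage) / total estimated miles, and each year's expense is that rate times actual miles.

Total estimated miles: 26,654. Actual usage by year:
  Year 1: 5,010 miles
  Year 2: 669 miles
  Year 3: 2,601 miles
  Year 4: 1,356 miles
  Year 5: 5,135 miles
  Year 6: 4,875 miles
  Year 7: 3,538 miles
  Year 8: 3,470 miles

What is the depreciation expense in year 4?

$10,848

Depreciable base = $225,632 − $12,400 = $213,232.
Rate = $213,232 / 26,654 miles = $8 per mile.
Year 1: 5,010 × $8 = $40,080. Book value $185,552.
Year 2: 669 × $8 = $5,352. Book value $180,200.
Year 3: 2,601 × $8 = $20,808. Book value $159,392.
Year 4: 1,356 × $8 = $10,848. Book value $148,544.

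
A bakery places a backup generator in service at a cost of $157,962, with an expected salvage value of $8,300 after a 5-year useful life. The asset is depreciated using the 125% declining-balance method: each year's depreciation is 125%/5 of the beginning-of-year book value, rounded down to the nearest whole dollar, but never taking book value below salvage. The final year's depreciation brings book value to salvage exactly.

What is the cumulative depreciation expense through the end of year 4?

Depreciable base = $157,962 − $8,300 = $149,662.
Year 1: ⌊$157,962 × 125%/5⌋ = $39,490. Book value $118,472.
Year 2: ⌊$118,472 × 125%/5⌋ = $29,618. Book value $88,854.
Year 3: ⌊$88,854 × 125%/5⌋ = $22,213. Book value $66,641.
Year 4: ⌊$66,641 × 125%/5⌋ = $16,660. Book value $49,981.
Accumulated through year 4 = $157,962 − $49,981 = $107,981.

$107,981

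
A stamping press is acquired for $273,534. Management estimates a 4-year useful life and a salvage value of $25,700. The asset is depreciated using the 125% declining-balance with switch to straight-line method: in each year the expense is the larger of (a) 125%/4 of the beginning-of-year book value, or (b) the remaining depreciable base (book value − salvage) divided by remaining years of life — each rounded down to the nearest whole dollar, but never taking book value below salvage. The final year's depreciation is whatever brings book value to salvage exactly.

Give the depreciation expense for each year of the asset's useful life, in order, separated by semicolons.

Depreciable base = $273,534 − $25,700 = $247,834.
Year 1: DB = ⌊$273,534 × 125%/4⌋ = $85,479; SL = ⌊$247,834/4⌋ = $61,958 → take DB $85,479. Book value $188,055.
Year 2: DB = ⌊$188,055 × 125%/4⌋ = $58,767; SL = ⌊$162,355/3⌋ = $54,118 → take DB $58,767. Book value $129,288.
Year 3: DB = ⌊$129,288 × 125%/4⌋ = $40,402; SL = ⌊$103,588/2⌋ = $51,794 → take SL $51,794. Book value $77,494.
Year 4 (final): $77,494 − $25,700 = $51,794. Book value $25,700.

$85,479; $58,767; $51,794; $51,794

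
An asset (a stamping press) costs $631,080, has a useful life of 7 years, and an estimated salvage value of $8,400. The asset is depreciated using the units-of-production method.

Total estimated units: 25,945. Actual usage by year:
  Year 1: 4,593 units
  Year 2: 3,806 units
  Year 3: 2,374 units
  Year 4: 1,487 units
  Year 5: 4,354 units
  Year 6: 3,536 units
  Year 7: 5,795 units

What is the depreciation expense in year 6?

$84,864

Depreciable base = $631,080 − $8,400 = $622,680.
Rate = $622,680 / 25,945 units = $24 per unit.
Year 1: 4,593 × $24 = $110,232. Book value $520,848.
Year 2: 3,806 × $24 = $91,344. Book value $429,504.
Year 3: 2,374 × $24 = $56,976. Book value $372,528.
Year 4: 1,487 × $24 = $35,688. Book value $336,840.
Year 5: 4,354 × $24 = $104,496. Book value $232,344.
Year 6: 3,536 × $24 = $84,864. Book value $147,480.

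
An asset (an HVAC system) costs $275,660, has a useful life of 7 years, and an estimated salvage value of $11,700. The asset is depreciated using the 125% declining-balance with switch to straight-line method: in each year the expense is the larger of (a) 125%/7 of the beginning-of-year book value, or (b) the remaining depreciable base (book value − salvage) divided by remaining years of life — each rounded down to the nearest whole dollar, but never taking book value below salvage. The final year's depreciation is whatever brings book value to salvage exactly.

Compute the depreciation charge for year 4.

$34,860

Depreciable base = $275,660 − $11,700 = $263,960.
Year 1: DB = ⌊$275,660 × 125%/7⌋ = $49,225; SL = ⌊$263,960/7⌋ = $37,708 → take DB $49,225. Book value $226,435.
Year 2: DB = ⌊$226,435 × 125%/7⌋ = $40,434; SL = ⌊$214,735/6⌋ = $35,789 → take DB $40,434. Book value $186,001.
Year 3: DB = ⌊$186,001 × 125%/7⌋ = $33,214; SL = ⌊$174,301/5⌋ = $34,860 → take SL $34,860. Book value $151,141.
Year 4: DB = ⌊$151,141 × 125%/7⌋ = $26,989; SL = ⌊$139,441/4⌋ = $34,860 → take SL $34,860. Book value $116,281.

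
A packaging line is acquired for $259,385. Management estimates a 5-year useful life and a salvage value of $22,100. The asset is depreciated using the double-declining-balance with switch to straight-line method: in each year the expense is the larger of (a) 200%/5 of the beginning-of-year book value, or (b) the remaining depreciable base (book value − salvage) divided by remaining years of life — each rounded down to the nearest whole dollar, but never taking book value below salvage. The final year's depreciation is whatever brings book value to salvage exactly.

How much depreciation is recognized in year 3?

Depreciable base = $259,385 − $22,100 = $237,285.
Year 1: DB = ⌊$259,385 × 200%/5⌋ = $103,754; SL = ⌊$237,285/5⌋ = $47,457 → take DB $103,754. Book value $155,631.
Year 2: DB = ⌊$155,631 × 200%/5⌋ = $62,252; SL = ⌊$133,531/4⌋ = $33,382 → take DB $62,252. Book value $93,379.
Year 3: DB = ⌊$93,379 × 200%/5⌋ = $37,351; SL = ⌊$71,279/3⌋ = $23,759 → take DB $37,351. Book value $56,028.

$37,351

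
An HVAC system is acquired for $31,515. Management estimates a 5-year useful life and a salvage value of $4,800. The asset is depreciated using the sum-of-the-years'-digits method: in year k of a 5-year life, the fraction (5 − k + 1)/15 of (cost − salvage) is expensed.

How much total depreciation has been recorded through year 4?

Depreciable base = $31,515 − $4,800 = $26,715.
Sum of the years' digits = 5+4+3+2+1 = 15.
Year 1: $26,715 × 5/15 = $8,905. Book value $22,610.
Year 2: $26,715 × 4/15 = $7,124. Book value $15,486.
Year 3: $26,715 × 3/15 = $5,343. Book value $10,143.
Year 4: $26,715 × 2/15 = $3,562. Book value $6,581.
Accumulated through year 4 = $31,515 − $6,581 = $24,934.

$24,934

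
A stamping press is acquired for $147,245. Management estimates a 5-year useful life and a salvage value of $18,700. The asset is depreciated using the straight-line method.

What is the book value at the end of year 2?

$95,827

Depreciable base = $147,245 − $18,700 = $128,545.
Annual expense = $128,545 / 5 = $25,709.
End of year 1: book value $121,536.
End of year 2: book value $95,827.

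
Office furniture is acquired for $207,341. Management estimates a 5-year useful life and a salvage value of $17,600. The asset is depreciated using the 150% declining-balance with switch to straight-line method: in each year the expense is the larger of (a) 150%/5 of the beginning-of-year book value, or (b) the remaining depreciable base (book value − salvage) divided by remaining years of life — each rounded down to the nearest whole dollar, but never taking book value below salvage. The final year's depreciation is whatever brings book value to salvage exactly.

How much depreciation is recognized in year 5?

Depreciable base = $207,341 − $17,600 = $189,741.
Year 1: DB = ⌊$207,341 × 150%/5⌋ = $62,202; SL = ⌊$189,741/5⌋ = $37,948 → take DB $62,202. Book value $145,139.
Year 2: DB = ⌊$145,139 × 150%/5⌋ = $43,541; SL = ⌊$127,539/4⌋ = $31,884 → take DB $43,541. Book value $101,598.
Year 3: DB = ⌊$101,598 × 150%/5⌋ = $30,479; SL = ⌊$83,998/3⌋ = $27,999 → take DB $30,479. Book value $71,119.
Year 4: DB = ⌊$71,119 × 150%/5⌋ = $21,335; SL = ⌊$53,519/2⌋ = $26,759 → take SL $26,759. Book value $44,360.
Year 5 (final): $44,360 − $17,600 = $26,760. Book value $17,600.

$26,760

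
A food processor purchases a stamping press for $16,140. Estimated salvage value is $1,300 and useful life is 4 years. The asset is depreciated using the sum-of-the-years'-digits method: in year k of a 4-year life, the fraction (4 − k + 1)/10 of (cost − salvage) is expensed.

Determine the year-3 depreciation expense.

Depreciable base = $16,140 − $1,300 = $14,840.
Sum of the years' digits = 4+3+2+1 = 10.
Year 1: $14,840 × 4/10 = $5,936. Book value $10,204.
Year 2: $14,840 × 3/10 = $4,452. Book value $5,752.
Year 3: $14,840 × 2/10 = $2,968. Book value $2,784.

$2,968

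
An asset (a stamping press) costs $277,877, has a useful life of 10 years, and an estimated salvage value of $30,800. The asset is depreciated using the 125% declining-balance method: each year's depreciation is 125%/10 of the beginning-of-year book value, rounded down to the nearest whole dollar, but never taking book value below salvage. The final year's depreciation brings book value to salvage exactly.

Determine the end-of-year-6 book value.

Depreciable base = $277,877 − $30,800 = $247,077.
Year 1: ⌊$277,877 × 125%/10⌋ = $34,734. Book value $243,143.
Year 2: ⌊$243,143 × 125%/10⌋ = $30,392. Book value $212,751.
Year 3: ⌊$212,751 × 125%/10⌋ = $26,593. Book value $186,158.
Year 4: ⌊$186,158 × 125%/10⌋ = $23,269. Book value $162,889.
Year 5: ⌊$162,889 × 125%/10⌋ = $20,361. Book value $142,528.
Year 6: ⌊$142,528 × 125%/10⌋ = $17,816. Book value $124,712.

$124,712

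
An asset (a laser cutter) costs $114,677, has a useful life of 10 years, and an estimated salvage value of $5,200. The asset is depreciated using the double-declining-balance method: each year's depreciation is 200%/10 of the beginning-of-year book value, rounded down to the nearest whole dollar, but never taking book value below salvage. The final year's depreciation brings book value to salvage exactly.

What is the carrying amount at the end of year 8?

Depreciable base = $114,677 − $5,200 = $109,477.
Year 1: ⌊$114,677 × 200%/10⌋ = $22,935. Book value $91,742.
Year 2: ⌊$91,742 × 200%/10⌋ = $18,348. Book value $73,394.
Year 3: ⌊$73,394 × 200%/10⌋ = $14,678. Book value $58,716.
Year 4: ⌊$58,716 × 200%/10⌋ = $11,743. Book value $46,973.
Year 5: ⌊$46,973 × 200%/10⌋ = $9,394. Book value $37,579.
Year 6: ⌊$37,579 × 200%/10⌋ = $7,515. Book value $30,064.
Year 7: ⌊$30,064 × 200%/10⌋ = $6,012. Book value $24,052.
Year 8: ⌊$24,052 × 200%/10⌋ = $4,810. Book value $19,242.

$19,242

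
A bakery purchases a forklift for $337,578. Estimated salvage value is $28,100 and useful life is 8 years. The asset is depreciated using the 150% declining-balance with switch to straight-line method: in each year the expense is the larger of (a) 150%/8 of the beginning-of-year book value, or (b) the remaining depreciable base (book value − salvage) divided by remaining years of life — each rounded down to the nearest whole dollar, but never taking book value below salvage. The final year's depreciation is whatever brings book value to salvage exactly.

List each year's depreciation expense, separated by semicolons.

Depreciable base = $337,578 − $28,100 = $309,478.
Year 1: DB = ⌊$337,578 × 150%/8⌋ = $63,295; SL = ⌊$309,478/8⌋ = $38,684 → take DB $63,295. Book value $274,283.
Year 2: DB = ⌊$274,283 × 150%/8⌋ = $51,428; SL = ⌊$246,183/7⌋ = $35,169 → take DB $51,428. Book value $222,855.
Year 3: DB = ⌊$222,855 × 150%/8⌋ = $41,785; SL = ⌊$194,755/6⌋ = $32,459 → take DB $41,785. Book value $181,070.
Year 4: DB = ⌊$181,070 × 150%/8⌋ = $33,950; SL = ⌊$152,970/5⌋ = $30,594 → take DB $33,950. Book value $147,120.
Year 5: DB = ⌊$147,120 × 150%/8⌋ = $27,585; SL = ⌊$119,020/4⌋ = $29,755 → take SL $29,755. Book value $117,365.
Year 6: DB = ⌊$117,365 × 150%/8⌋ = $22,005; SL = ⌊$89,265/3⌋ = $29,755 → take SL $29,755. Book value $87,610.
Year 7: DB = ⌊$87,610 × 150%/8⌋ = $16,426; SL = ⌊$59,510/2⌋ = $29,755 → take SL $29,755. Book value $57,855.
Year 8 (final): $57,855 − $28,100 = $29,755. Book value $28,100.

$63,295; $51,428; $41,785; $33,950; $29,755; $29,755; $29,755; $29,755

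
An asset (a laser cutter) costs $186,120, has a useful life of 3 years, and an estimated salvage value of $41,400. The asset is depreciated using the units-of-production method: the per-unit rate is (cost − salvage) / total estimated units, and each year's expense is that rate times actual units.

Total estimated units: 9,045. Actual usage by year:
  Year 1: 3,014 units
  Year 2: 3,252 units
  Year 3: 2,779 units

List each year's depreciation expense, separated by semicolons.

$48,224; $52,032; $44,464

Depreciable base = $186,120 − $41,400 = $144,720.
Rate = $144,720 / 9,045 units = $16 per unit.
Year 1: 3,014 × $16 = $48,224. Book value $137,896.
Year 2: 3,252 × $16 = $52,032. Book value $85,864.
Year 3: 2,779 × $16 = $44,464. Book value $41,400.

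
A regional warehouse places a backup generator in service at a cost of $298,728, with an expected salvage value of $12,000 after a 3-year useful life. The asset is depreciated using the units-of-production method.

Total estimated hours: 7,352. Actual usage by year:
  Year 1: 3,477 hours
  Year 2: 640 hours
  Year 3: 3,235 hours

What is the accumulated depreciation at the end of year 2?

Depreciable base = $298,728 − $12,000 = $286,728.
Rate = $286,728 / 7,352 hours = $39 per hour.
Year 1: 3,477 × $39 = $135,603. Book value $163,125.
Year 2: 640 × $39 = $24,960. Book value $138,165.
Accumulated through year 2 = $298,728 − $138,165 = $160,563.

$160,563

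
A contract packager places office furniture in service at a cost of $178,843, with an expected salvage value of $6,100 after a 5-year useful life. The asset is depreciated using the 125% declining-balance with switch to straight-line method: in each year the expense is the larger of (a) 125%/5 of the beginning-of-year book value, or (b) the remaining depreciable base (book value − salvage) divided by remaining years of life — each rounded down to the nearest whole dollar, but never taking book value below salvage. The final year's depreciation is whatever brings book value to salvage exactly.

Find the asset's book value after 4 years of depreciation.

$37,600

Depreciable base = $178,843 − $6,100 = $172,743.
Year 1: DB = ⌊$178,843 × 125%/5⌋ = $44,710; SL = ⌊$172,743/5⌋ = $34,548 → take DB $44,710. Book value $134,133.
Year 2: DB = ⌊$134,133 × 125%/5⌋ = $33,533; SL = ⌊$128,033/4⌋ = $32,008 → take DB $33,533. Book value $100,600.
Year 3: DB = ⌊$100,600 × 125%/5⌋ = $25,150; SL = ⌊$94,500/3⌋ = $31,500 → take SL $31,500. Book value $69,100.
Year 4: DB = ⌊$69,100 × 125%/5⌋ = $17,275; SL = ⌊$63,000/2⌋ = $31,500 → take SL $31,500. Book value $37,600.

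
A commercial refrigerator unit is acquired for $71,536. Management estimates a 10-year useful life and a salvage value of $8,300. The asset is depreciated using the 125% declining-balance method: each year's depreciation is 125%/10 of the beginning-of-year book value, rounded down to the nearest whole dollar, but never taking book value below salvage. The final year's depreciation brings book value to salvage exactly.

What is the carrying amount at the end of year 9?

$21,511

Depreciable base = $71,536 − $8,300 = $63,236.
Year 1: ⌊$71,536 × 125%/10⌋ = $8,942. Book value $62,594.
Year 2: ⌊$62,594 × 125%/10⌋ = $7,824. Book value $54,770.
Year 3: ⌊$54,770 × 125%/10⌋ = $6,846. Book value $47,924.
Year 4: ⌊$47,924 × 125%/10⌋ = $5,990. Book value $41,934.
Year 5: ⌊$41,934 × 125%/10⌋ = $5,241. Book value $36,693.
Year 6: ⌊$36,693 × 125%/10⌋ = $4,586. Book value $32,107.
Year 7: ⌊$32,107 × 125%/10⌋ = $4,013. Book value $28,094.
Year 8: ⌊$28,094 × 125%/10⌋ = $3,511. Book value $24,583.
Year 9: ⌊$24,583 × 125%/10⌋ = $3,072. Book value $21,511.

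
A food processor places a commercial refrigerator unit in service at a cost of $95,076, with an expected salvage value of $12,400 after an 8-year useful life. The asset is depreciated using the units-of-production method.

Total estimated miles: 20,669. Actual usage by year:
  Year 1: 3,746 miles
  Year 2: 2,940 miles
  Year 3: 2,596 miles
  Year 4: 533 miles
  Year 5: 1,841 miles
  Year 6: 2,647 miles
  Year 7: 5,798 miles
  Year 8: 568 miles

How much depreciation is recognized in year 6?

Depreciable base = $95,076 − $12,400 = $82,676.
Rate = $82,676 / 20,669 miles = $4 per mile.
Year 1: 3,746 × $4 = $14,984. Book value $80,092.
Year 2: 2,940 × $4 = $11,760. Book value $68,332.
Year 3: 2,596 × $4 = $10,384. Book value $57,948.
Year 4: 533 × $4 = $2,132. Book value $55,816.
Year 5: 1,841 × $4 = $7,364. Book value $48,452.
Year 6: 2,647 × $4 = $10,588. Book value $37,864.

$10,588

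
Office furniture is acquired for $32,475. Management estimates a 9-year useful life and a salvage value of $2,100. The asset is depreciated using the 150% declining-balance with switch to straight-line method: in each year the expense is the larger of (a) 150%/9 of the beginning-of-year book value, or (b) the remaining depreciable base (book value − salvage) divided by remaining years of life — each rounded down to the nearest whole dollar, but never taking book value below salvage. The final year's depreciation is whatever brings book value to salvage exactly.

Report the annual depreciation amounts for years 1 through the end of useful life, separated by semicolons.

Depreciable base = $32,475 − $2,100 = $30,375.
Year 1: DB = ⌊$32,475 × 150%/9⌋ = $5,412; SL = ⌊$30,375/9⌋ = $3,375 → take DB $5,412. Book value $27,063.
Year 2: DB = ⌊$27,063 × 150%/9⌋ = $4,510; SL = ⌊$24,963/8⌋ = $3,120 → take DB $4,510. Book value $22,553.
Year 3: DB = ⌊$22,553 × 150%/9⌋ = $3,758; SL = ⌊$20,453/7⌋ = $2,921 → take DB $3,758. Book value $18,795.
Year 4: DB = ⌊$18,795 × 150%/9⌋ = $3,132; SL = ⌊$16,695/6⌋ = $2,782 → take DB $3,132. Book value $15,663.
Year 5: DB = ⌊$15,663 × 150%/9⌋ = $2,610; SL = ⌊$13,563/5⌋ = $2,712 → take SL $2,712. Book value $12,951.
Year 6: DB = ⌊$12,951 × 150%/9⌋ = $2,158; SL = ⌊$10,851/4⌋ = $2,712 → take SL $2,712. Book value $10,239.
Year 7: DB = ⌊$10,239 × 150%/9⌋ = $1,706; SL = ⌊$8,139/3⌋ = $2,713 → take SL $2,713. Book value $7,526.
Year 8: DB = ⌊$7,526 × 150%/9⌋ = $1,254; SL = ⌊$5,426/2⌋ = $2,713 → take SL $2,713. Book value $4,813.
Year 9 (final): $4,813 − $2,100 = $2,713. Book value $2,100.

$5,412; $4,510; $3,758; $3,132; $2,712; $2,712; $2,713; $2,713; $2,713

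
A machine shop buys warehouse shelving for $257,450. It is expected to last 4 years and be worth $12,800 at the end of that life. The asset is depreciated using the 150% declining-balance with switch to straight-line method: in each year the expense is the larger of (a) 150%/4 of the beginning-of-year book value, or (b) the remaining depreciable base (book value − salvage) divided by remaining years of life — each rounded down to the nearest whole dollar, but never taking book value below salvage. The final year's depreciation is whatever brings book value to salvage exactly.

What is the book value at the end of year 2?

Depreciable base = $257,450 − $12,800 = $244,650.
Year 1: DB = ⌊$257,450 × 150%/4⌋ = $96,543; SL = ⌊$244,650/4⌋ = $61,162 → take DB $96,543. Book value $160,907.
Year 2: DB = ⌊$160,907 × 150%/4⌋ = $60,340; SL = ⌊$148,107/3⌋ = $49,369 → take DB $60,340. Book value $100,567.

$100,567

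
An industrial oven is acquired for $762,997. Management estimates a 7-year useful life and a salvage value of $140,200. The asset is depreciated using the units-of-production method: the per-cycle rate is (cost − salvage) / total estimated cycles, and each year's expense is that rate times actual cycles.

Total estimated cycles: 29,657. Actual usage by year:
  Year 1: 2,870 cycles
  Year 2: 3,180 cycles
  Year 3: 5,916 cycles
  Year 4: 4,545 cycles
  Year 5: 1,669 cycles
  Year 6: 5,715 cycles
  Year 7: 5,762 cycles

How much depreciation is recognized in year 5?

$35,049

Depreciable base = $762,997 − $140,200 = $622,797.
Rate = $622,797 / 29,657 cycles = $21 per cycle.
Year 1: 2,870 × $21 = $60,270. Book value $702,727.
Year 2: 3,180 × $21 = $66,780. Book value $635,947.
Year 3: 5,916 × $21 = $124,236. Book value $511,711.
Year 4: 4,545 × $21 = $95,445. Book value $416,266.
Year 5: 1,669 × $21 = $35,049. Book value $381,217.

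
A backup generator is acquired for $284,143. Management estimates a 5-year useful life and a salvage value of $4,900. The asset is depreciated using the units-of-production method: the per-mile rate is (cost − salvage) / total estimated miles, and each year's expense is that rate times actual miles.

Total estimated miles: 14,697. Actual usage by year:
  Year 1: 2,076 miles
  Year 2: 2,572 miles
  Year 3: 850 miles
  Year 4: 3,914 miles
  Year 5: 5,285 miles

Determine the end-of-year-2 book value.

$195,831

Depreciable base = $284,143 − $4,900 = $279,243.
Rate = $279,243 / 14,697 miles = $19 per mile.
Year 1: 2,076 × $19 = $39,444. Book value $244,699.
Year 2: 2,572 × $19 = $48,868. Book value $195,831.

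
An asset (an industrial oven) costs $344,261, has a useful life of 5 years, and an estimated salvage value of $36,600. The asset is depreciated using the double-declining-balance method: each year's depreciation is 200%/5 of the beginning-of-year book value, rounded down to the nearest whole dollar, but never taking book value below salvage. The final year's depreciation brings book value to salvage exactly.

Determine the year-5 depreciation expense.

Depreciable base = $344,261 − $36,600 = $307,661.
Year 1: ⌊$344,261 × 200%/5⌋ = $137,704. Book value $206,557.
Year 2: ⌊$206,557 × 200%/5⌋ = $82,622. Book value $123,935.
Year 3: ⌊$123,935 × 200%/5⌋ = $49,574. Book value $74,361.
Year 4: ⌊$74,361 × 200%/5⌋ = $29,744. Book value $44,617.
Year 5 (final): $44,617 − $36,600 = $8,017. Book value $36,600.

$8,017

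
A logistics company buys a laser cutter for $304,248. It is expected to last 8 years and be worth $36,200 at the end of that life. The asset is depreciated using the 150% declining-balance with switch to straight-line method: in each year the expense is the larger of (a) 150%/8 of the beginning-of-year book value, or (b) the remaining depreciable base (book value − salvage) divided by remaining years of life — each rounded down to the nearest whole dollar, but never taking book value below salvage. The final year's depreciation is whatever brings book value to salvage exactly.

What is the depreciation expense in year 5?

$24,861

Depreciable base = $304,248 − $36,200 = $268,048.
Year 1: DB = ⌊$304,248 × 150%/8⌋ = $57,046; SL = ⌊$268,048/8⌋ = $33,506 → take DB $57,046. Book value $247,202.
Year 2: DB = ⌊$247,202 × 150%/8⌋ = $46,350; SL = ⌊$211,002/7⌋ = $30,143 → take DB $46,350. Book value $200,852.
Year 3: DB = ⌊$200,852 × 150%/8⌋ = $37,659; SL = ⌊$164,652/6⌋ = $27,442 → take DB $37,659. Book value $163,193.
Year 4: DB = ⌊$163,193 × 150%/8⌋ = $30,598; SL = ⌊$126,993/5⌋ = $25,398 → take DB $30,598. Book value $132,595.
Year 5: DB = ⌊$132,595 × 150%/8⌋ = $24,861; SL = ⌊$96,395/4⌋ = $24,098 → take DB $24,861. Book value $107,734.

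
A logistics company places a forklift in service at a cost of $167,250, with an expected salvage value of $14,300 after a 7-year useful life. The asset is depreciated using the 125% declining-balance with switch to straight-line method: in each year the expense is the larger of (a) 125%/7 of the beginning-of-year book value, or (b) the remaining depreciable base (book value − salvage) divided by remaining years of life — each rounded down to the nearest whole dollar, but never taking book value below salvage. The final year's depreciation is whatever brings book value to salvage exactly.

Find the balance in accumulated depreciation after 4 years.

Depreciable base = $167,250 − $14,300 = $152,950.
Year 1: DB = ⌊$167,250 × 125%/7⌋ = $29,866; SL = ⌊$152,950/7⌋ = $21,850 → take DB $29,866. Book value $137,384.
Year 2: DB = ⌊$137,384 × 125%/7⌋ = $24,532; SL = ⌊$123,084/6⌋ = $20,514 → take DB $24,532. Book value $112,852.
Year 3: DB = ⌊$112,852 × 125%/7⌋ = $20,152; SL = ⌊$98,552/5⌋ = $19,710 → take DB $20,152. Book value $92,700.
Year 4: DB = ⌊$92,700 × 125%/7⌋ = $16,553; SL = ⌊$78,400/4⌋ = $19,600 → take SL $19,600. Book value $73,100.
Accumulated through year 4 = $167,250 − $73,100 = $94,150.

$94,150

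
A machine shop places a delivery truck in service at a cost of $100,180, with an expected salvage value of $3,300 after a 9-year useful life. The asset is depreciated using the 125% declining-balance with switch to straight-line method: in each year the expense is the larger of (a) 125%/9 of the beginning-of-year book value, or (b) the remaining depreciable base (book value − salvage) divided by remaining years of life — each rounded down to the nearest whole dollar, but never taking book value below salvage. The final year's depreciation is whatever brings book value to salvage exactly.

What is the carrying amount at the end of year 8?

$13,412

Depreciable base = $100,180 − $3,300 = $96,880.
Year 1: DB = ⌊$100,180 × 125%/9⌋ = $13,913; SL = ⌊$96,880/9⌋ = $10,764 → take DB $13,913. Book value $86,267.
Year 2: DB = ⌊$86,267 × 125%/9⌋ = $11,981; SL = ⌊$82,967/8⌋ = $10,370 → take DB $11,981. Book value $74,286.
Year 3: DB = ⌊$74,286 × 125%/9⌋ = $10,317; SL = ⌊$70,986/7⌋ = $10,140 → take DB $10,317. Book value $63,969.
Year 4: DB = ⌊$63,969 × 125%/9⌋ = $8,884; SL = ⌊$60,669/6⌋ = $10,111 → take SL $10,111. Book value $53,858.
Year 5: DB = ⌊$53,858 × 125%/9⌋ = $7,480; SL = ⌊$50,558/5⌋ = $10,111 → take SL $10,111. Book value $43,747.
Year 6: DB = ⌊$43,747 × 125%/9⌋ = $6,075; SL = ⌊$40,447/4⌋ = $10,111 → take SL $10,111. Book value $33,636.
Year 7: DB = ⌊$33,636 × 125%/9⌋ = $4,671; SL = ⌊$30,336/3⌋ = $10,112 → take SL $10,112. Book value $23,524.
Year 8: DB = ⌊$23,524 × 125%/9⌋ = $3,267; SL = ⌊$20,224/2⌋ = $10,112 → take SL $10,112. Book value $13,412.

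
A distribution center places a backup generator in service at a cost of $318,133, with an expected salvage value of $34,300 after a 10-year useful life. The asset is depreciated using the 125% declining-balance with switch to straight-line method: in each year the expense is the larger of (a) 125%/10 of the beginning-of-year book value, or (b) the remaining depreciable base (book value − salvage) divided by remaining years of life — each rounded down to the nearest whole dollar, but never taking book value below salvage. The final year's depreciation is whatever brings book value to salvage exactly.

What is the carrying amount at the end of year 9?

$59,665

Depreciable base = $318,133 − $34,300 = $283,833.
Year 1: DB = ⌊$318,133 × 125%/10⌋ = $39,766; SL = ⌊$283,833/10⌋ = $28,383 → take DB $39,766. Book value $278,367.
Year 2: DB = ⌊$278,367 × 125%/10⌋ = $34,795; SL = ⌊$244,067/9⌋ = $27,118 → take DB $34,795. Book value $243,572.
Year 3: DB = ⌊$243,572 × 125%/10⌋ = $30,446; SL = ⌊$209,272/8⌋ = $26,159 → take DB $30,446. Book value $213,126.
Year 4: DB = ⌊$213,126 × 125%/10⌋ = $26,640; SL = ⌊$178,826/7⌋ = $25,546 → take DB $26,640. Book value $186,486.
Year 5: DB = ⌊$186,486 × 125%/10⌋ = $23,310; SL = ⌊$152,186/6⌋ = $25,364 → take SL $25,364. Book value $161,122.
Year 6: DB = ⌊$161,122 × 125%/10⌋ = $20,140; SL = ⌊$126,822/5⌋ = $25,364 → take SL $25,364. Book value $135,758.
Year 7: DB = ⌊$135,758 × 125%/10⌋ = $16,969; SL = ⌊$101,458/4⌋ = $25,364 → take SL $25,364. Book value $110,394.
Year 8: DB = ⌊$110,394 × 125%/10⌋ = $13,799; SL = ⌊$76,094/3⌋ = $25,364 → take SL $25,364. Book value $85,030.
Year 9: DB = ⌊$85,030 × 125%/10⌋ = $10,628; SL = ⌊$50,730/2⌋ = $25,365 → take SL $25,365. Book value $59,665.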